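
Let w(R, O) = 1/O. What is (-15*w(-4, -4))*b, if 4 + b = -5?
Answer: -135/4 ≈ -33.750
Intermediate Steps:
b = -9 (b = -4 - 5 = -9)
(-15*w(-4, -4))*b = -15/(-4)*(-9) = -15*(-1/4)*(-9) = (15/4)*(-9) = -135/4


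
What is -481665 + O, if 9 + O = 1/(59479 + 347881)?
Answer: -196214720639/407360 ≈ -4.8167e+5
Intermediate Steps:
O = -3666239/407360 (O = -9 + 1/(59479 + 347881) = -9 + 1/407360 = -3666239/407360 ≈ -9.0000)
-481665 + O = -481665 - 3666239/407360 = -196214720639/407360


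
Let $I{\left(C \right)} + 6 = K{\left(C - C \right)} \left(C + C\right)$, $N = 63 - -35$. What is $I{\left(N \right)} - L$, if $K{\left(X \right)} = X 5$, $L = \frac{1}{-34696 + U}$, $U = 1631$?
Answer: $- \frac{198389}{33065} \approx -6.0$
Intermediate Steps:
$L = - \frac{1}{33065}$ ($L = \frac{1}{-34696 + 1631} = \frac{1}{-33065} = - \frac{1}{33065} \approx -3.0243 \cdot 10^{-5}$)
$K{\left(X \right)} = 5 X$
$N = 98$ ($N = 63 + 35 = 98$)
$I{\left(C \right)} = -6$ ($I{\left(C \right)} = -6 + 5 \left(C - C\right) \left(C + C\right) = -6 + 5 \cdot 0 \cdot 2 C = -6 + 0 \cdot 2 C = -6 + 0 = -6$)
$I{\left(N \right)} - L = -6 - - \frac{1}{33065} = -6 + \frac{1}{33065} = - \frac{198389}{33065}$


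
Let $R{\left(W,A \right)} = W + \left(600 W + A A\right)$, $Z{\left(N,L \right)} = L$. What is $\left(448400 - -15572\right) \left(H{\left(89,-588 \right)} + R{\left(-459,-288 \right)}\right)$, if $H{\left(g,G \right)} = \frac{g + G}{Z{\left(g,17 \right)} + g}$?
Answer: $- \frac{4743995155154}{53} \approx -8.9509 \cdot 10^{10}$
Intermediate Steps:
$H{\left(g,G \right)} = \frac{G + g}{17 + g}$ ($H{\left(g,G \right)} = \frac{g + G}{17 + g} = \frac{G + g}{17 + g}$)
$R{\left(W,A \right)} = A^{2} + 601 W$ ($R{\left(W,A \right)} = W + \left(600 W + A^{2}\right) = W + \left(A^{2} + 600 W\right) = A^{2} + 601 W$)
$\left(448400 - -15572\right) \left(H{\left(89,-588 \right)} + R{\left(-459,-288 \right)}\right) = \left(448400 - -15572\right) \left(\frac{-588 + 89}{17 + 89} + \left(\left(-288\right)^{2} + 601 \left(-459\right)\right)\right) = \left(448400 + 15572\right) \left(\frac{1}{106} \left(-499\right) + \left(82944 - 275859\right)\right) = 463972 \left(\frac{1}{106} \left(-499\right) - 192915\right) = 463972 \left(- \frac{499}{106} - 192915\right) = 463972 \left(- \frac{20449489}{106}\right) = - \frac{4743995155154}{53}$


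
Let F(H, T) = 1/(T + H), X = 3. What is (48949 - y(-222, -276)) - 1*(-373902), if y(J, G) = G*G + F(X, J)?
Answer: 75921826/219 ≈ 3.4668e+5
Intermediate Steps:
F(H, T) = 1/(H + T)
y(J, G) = G² + 1/(3 + J) (y(J, G) = G*G + 1/(3 + J) = G² + 1/(3 + J))
(48949 - y(-222, -276)) - 1*(-373902) = (48949 - (1 + (-276)²*(3 - 222))/(3 - 222)) - 1*(-373902) = (48949 - (1 + 76176*(-219))/(-219)) + 373902 = (48949 - (-1)*(1 - 16682544)/219) + 373902 = (48949 - (-1)*(-16682543)/219) + 373902 = (48949 - 1*16682543/219) + 373902 = (48949 - 16682543/219) + 373902 = -5962712/219 + 373902 = 75921826/219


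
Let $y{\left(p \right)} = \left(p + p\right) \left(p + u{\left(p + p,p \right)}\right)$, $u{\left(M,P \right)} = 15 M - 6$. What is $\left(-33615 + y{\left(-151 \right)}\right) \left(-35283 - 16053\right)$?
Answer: $-70939113624$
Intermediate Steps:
$u{\left(M,P \right)} = -6 + 15 M$
$y{\left(p \right)} = 2 p \left(-6 + 31 p\right)$ ($y{\left(p \right)} = \left(p + p\right) \left(p + \left(-6 + 15 \left(p + p\right)\right)\right) = 2 p \left(p + \left(-6 + 15 \cdot 2 p\right)\right) = 2 p \left(p + \left(-6 + 30 p\right)\right) = 2 p \left(-6 + 31 p\right)$)
$\left(-33615 + y{\left(-151 \right)}\right) \left(-35283 - 16053\right) = \left(-33615 + 2 \left(-151\right) \left(-6 + 31 \left(-151\right)\right)\right) \left(-35283 - 16053\right) = \left(-33615 + 2 \left(-151\right) \left(-6 - 4681\right)\right) \left(-51336\right) = \left(-33615 + 2 \left(-151\right) \left(-4687\right)\right) \left(-51336\right) = \left(-33615 + 1415474\right) \left(-51336\right) = 1381859 \left(-51336\right) = -70939113624$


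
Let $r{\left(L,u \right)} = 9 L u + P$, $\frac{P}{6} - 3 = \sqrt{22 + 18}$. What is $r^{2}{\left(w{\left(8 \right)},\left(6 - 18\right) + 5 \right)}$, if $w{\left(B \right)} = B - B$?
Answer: $1764 + 432 \sqrt{10} \approx 3130.1$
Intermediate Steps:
$w{\left(B \right)} = 0$
$P = 18 + 12 \sqrt{10}$ ($P = 18 + 6 \sqrt{22 + 18} = 18 + 6 \sqrt{40} = 18 + 6 \cdot 2 \sqrt{10} = 18 + 12 \sqrt{10} \approx 55.947$)
$r{\left(L,u \right)} = 18 + 12 \sqrt{10} + 9 L u$ ($r{\left(L,u \right)} = 9 L u + \left(18 + 12 \sqrt{10}\right) = 18 + 12 \sqrt{10} + 9 L u$)
$r^{2}{\left(w{\left(8 \right)},\left(6 - 18\right) + 5 \right)} = \left(18 + 12 \sqrt{10} + 9 \cdot 0 \left(\left(6 - 18\right) + 5\right)\right)^{2} = \left(18 + 12 \sqrt{10} + 9 \cdot 0 \left(-12 + 5\right)\right)^{2} = \left(18 + 12 \sqrt{10} + 9 \cdot 0 \left(-7\right)\right)^{2} = \left(18 + 12 \sqrt{10} + 0\right)^{2} = \left(18 + 12 \sqrt{10}\right)^{2}$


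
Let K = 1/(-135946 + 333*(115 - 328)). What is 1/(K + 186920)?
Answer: 206875/38669074999 ≈ 5.3499e-6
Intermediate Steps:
K = -1/206875 (K = 1/(-135946 + 333*(-213)) = 1/(-135946 - 70929) = 1/(-206875) = -1/206875 ≈ -4.8338e-6)
1/(K + 186920) = 1/(-1/206875 + 186920) = 1/(38669074999/206875) = 206875/38669074999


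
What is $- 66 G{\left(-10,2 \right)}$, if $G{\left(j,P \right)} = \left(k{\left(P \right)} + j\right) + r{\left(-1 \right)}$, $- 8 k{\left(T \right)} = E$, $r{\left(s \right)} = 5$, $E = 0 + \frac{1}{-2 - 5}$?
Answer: $\frac{9207}{28} \approx 328.82$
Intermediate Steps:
$E = - \frac{1}{7}$ ($E = 0 + \frac{1}{-7} = 0 - \frac{1}{7} = - \frac{1}{7} \approx -0.14286$)
$k{\left(T \right)} = \frac{1}{56}$ ($k{\left(T \right)} = \left(- \frac{1}{8}\right) \left(- \frac{1}{7}\right) = \frac{1}{56}$)
$G{\left(j,P \right)} = \frac{281}{56} + j$ ($G{\left(j,P \right)} = \left(\frac{1}{56} + j\right) + 5 = \frac{281}{56} + j$)
$- 66 G{\left(-10,2 \right)} = - 66 \left(\frac{281}{56} - 10\right) = \left(-66\right) \left(- \frac{279}{56}\right) = \frac{9207}{28}$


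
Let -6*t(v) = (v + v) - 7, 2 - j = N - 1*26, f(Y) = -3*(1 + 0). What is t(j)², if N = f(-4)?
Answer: 3025/36 ≈ 84.028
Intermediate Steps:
f(Y) = -3 (f(Y) = -3*1 = -3)
N = -3
j = 31 (j = 2 - (-3 - 1*26) = 2 - (-3 - 26) = 2 - 1*(-29) = 2 + 29 = 31)
t(v) = 7/6 - v/3 (t(v) = -((v + v) - 7)/6 = -(2*v - 7)/6 = -(-7 + 2*v)/6 = 7/6 - v/3)
t(j)² = (7/6 - ⅓*31)² = (7/6 - 31/3)² = (-55/6)² = 3025/36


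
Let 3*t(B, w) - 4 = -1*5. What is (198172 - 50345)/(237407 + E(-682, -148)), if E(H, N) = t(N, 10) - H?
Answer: 443481/714266 ≈ 0.62089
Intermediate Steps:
t(B, w) = -⅓ (t(B, w) = 4/3 + (-1*5)/3 = 4/3 + (⅓)*(-5) = 4/3 - 5/3 = -⅓)
E(H, N) = -⅓ - H
(198172 - 50345)/(237407 + E(-682, -148)) = (198172 - 50345)/(237407 + (-⅓ - 1*(-682))) = 147827/(237407 + (-⅓ + 682)) = 147827/(237407 + 2045/3) = 147827/(714266/3) = 147827*(3/714266) = 443481/714266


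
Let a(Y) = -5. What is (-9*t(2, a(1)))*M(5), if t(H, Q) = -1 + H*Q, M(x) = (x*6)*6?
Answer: 17820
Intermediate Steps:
M(x) = 36*x (M(x) = (6*x)*6 = 36*x)
(-9*t(2, a(1)))*M(5) = (-9*(-1 + 2*(-5)))*(36*5) = -9*(-1 - 10)*180 = -9*(-11)*180 = 99*180 = 17820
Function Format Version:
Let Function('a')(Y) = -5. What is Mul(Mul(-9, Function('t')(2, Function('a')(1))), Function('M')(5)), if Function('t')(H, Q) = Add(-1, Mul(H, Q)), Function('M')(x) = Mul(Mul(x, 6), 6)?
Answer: 17820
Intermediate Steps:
Function('M')(x) = Mul(36, x) (Function('M')(x) = Mul(Mul(6, x), 6) = Mul(36, x))
Mul(Mul(-9, Function('t')(2, Function('a')(1))), Function('M')(5)) = Mul(Mul(-9, Add(-1, Mul(2, -5))), Mul(36, 5)) = Mul(Mul(-9, Add(-1, -10)), 180) = Mul(Mul(-9, -11), 180) = Mul(99, 180) = 17820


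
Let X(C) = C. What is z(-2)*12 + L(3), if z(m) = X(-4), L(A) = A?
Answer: -45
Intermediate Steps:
z(m) = -4
z(-2)*12 + L(3) = -4*12 + 3 = -48 + 3 = -45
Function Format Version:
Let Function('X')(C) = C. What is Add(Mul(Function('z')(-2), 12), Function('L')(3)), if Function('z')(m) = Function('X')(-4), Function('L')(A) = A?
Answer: -45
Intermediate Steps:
Function('z')(m) = -4
Add(Mul(Function('z')(-2), 12), Function('L')(3)) = Add(Mul(-4, 12), 3) = Add(-48, 3) = -45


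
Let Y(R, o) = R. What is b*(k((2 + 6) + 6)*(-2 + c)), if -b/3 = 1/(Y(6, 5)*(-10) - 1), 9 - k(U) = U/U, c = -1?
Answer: -72/61 ≈ -1.1803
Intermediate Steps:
k(U) = 8 (k(U) = 9 - U/U = 9 - 1*1 = 9 - 1 = 8)
b = 3/61 (b = -3/(6*(-10) - 1) = -3/(-60 - 1) = -3/(-61) = -3*(-1/61) = 3/61 ≈ 0.049180)
b*(k((2 + 6) + 6)*(-2 + c)) = 3*(8*(-2 - 1))/61 = 3*(8*(-3))/61 = (3/61)*(-24) = -72/61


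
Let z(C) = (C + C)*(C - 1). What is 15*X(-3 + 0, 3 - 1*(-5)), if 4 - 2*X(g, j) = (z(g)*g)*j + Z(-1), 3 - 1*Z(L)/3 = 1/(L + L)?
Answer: 17085/4 ≈ 4271.3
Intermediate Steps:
z(C) = 2*C*(-1 + C) (z(C) = (2*C)*(-1 + C) = 2*C*(-1 + C))
Z(L) = 9 - 3/(2*L) (Z(L) = 9 - 3/(L + L) = 9 - 3*1/(2*L) = 9 - 3/(2*L))
X(g, j) = -13/4 - j*g²*(-1 + g) (X(g, j) = 2 - (((2*g*(-1 + g))*g)*j + (9 - 3/2/(-1)))/2 = 2 - ((2*g²*(-1 + g))*j + (9 - 3/2*(-1)))/2 = 2 - (2*j*g²*(-1 + g) + (9 + 3/2))/2 = 2 - (2*j*g²*(-1 + g) + 21/2)/2 = 2 - (21/2 + 2*j*g²*(-1 + g))/2 = 2 + (-21/4 - j*g²*(-1 + g)) = -13/4 - j*g²*(-1 + g))
15*X(-3 + 0, 3 - 1*(-5)) = 15*(-13/4 + (3 - 1*(-5))*(-3 + 0)² - (3 - 1*(-5))*(-3 + 0)³) = 15*(-13/4 + (3 + 5)*(-3)² - 1*(3 + 5)*(-3)³) = 15*(-13/4 + 8*9 - 1*8*(-27)) = 15*(-13/4 + 72 + 216) = 15*(1139/4) = 17085/4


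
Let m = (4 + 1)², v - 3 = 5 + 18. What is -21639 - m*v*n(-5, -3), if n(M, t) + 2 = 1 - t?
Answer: -22939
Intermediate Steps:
v = 26 (v = 3 + (5 + 18) = 3 + 23 = 26)
n(M, t) = -1 - t (n(M, t) = -2 + (1 - t) = -1 - t)
m = 25 (m = 5² = 25)
-21639 - m*v*n(-5, -3) = -21639 - 25*26*(-1 - 1*(-3)) = -21639 - 650*(-1 + 3) = -21639 - 650*2 = -21639 - 1*1300 = -21639 - 1300 = -22939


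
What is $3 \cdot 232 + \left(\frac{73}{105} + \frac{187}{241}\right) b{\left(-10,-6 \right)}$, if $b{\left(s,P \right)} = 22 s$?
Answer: $\frac{1884424}{5061} \approx 372.34$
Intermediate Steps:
$3 \cdot 232 + \left(\frac{73}{105} + \frac{187}{241}\right) b{\left(-10,-6 \right)} = 3 \cdot 232 + \left(\frac{73}{105} + \frac{187}{241}\right) 22 \left(-10\right) = 696 + \left(73 \cdot \frac{1}{105} + 187 \cdot \frac{1}{241}\right) \left(-220\right) = 696 + \left(\frac{73}{105} + \frac{187}{241}\right) \left(-220\right) = 696 + \frac{37228}{25305} \left(-220\right) = 696 - \frac{1638032}{5061} = \frac{1884424}{5061}$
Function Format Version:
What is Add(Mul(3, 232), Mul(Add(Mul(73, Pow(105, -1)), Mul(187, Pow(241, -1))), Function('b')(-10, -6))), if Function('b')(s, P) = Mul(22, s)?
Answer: Rational(1884424, 5061) ≈ 372.34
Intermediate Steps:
Add(Mul(3, 232), Mul(Add(Mul(73, Pow(105, -1)), Mul(187, Pow(241, -1))), Function('b')(-10, -6))) = Add(Mul(3, 232), Mul(Add(Mul(73, Pow(105, -1)), Mul(187, Pow(241, -1))), Mul(22, -10))) = Add(696, Mul(Add(Mul(73, Rational(1, 105)), Mul(187, Rational(1, 241))), -220)) = Add(696, Mul(Add(Rational(73, 105), Rational(187, 241)), -220)) = Add(696, Mul(Rational(37228, 25305), -220)) = Add(696, Rational(-1638032, 5061)) = Rational(1884424, 5061)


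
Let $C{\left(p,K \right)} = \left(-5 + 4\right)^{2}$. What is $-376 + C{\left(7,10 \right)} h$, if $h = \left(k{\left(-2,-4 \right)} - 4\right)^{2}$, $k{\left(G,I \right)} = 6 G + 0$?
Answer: $-120$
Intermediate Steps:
$C{\left(p,K \right)} = 1$ ($C{\left(p,K \right)} = \left(-1\right)^{2} = 1$)
$k{\left(G,I \right)} = 6 G$
$h = 256$ ($h = \left(6 \left(-2\right) - 4\right)^{2} = \left(-12 - 4\right)^{2} = \left(-16\right)^{2} = 256$)
$-376 + C{\left(7,10 \right)} h = -376 + 1 \cdot 256 = -376 + 256 = -120$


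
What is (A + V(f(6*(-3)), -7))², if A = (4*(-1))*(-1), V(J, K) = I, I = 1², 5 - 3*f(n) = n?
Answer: 25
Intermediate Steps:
f(n) = 5/3 - n/3
I = 1
V(J, K) = 1
A = 4 (A = -4*(-1) = 4)
(A + V(f(6*(-3)), -7))² = (4 + 1)² = 5² = 25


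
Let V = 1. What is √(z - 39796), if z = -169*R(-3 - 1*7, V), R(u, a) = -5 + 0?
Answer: I*√38951 ≈ 197.36*I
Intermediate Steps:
R(u, a) = -5
z = 845 (z = -169*(-5) = 845)
√(z - 39796) = √(845 - 39796) = √(-38951) = I*√38951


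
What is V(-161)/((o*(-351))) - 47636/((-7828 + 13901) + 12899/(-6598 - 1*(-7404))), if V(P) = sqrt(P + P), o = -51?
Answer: -38394616/4907737 + I*sqrt(322)/17901 ≈ -7.8233 + 0.0010024*I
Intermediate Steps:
V(P) = sqrt(2)*sqrt(P) (V(P) = sqrt(2*P) = sqrt(2)*sqrt(P))
V(-161)/((o*(-351))) - 47636/((-7828 + 13901) + 12899/(-6598 - 1*(-7404))) = (sqrt(2)*sqrt(-161))/((-51*(-351))) - 47636/((-7828 + 13901) + 12899/(-6598 - 1*(-7404))) = (sqrt(2)*(I*sqrt(161)))/17901 - 47636/(6073 + 12899/(-6598 + 7404)) = (I*sqrt(322))*(1/17901) - 47636/(6073 + 12899/806) = I*sqrt(322)/17901 - 47636/(6073 + 12899*(1/806)) = I*sqrt(322)/17901 - 47636/(6073 + 12899/806) = I*sqrt(322)/17901 - 47636/4907737/806 = I*sqrt(322)/17901 - 47636*806/4907737 = I*sqrt(322)/17901 - 38394616/4907737 = -38394616/4907737 + I*sqrt(322)/17901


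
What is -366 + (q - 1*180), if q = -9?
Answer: -555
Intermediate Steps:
-366 + (q - 1*180) = -366 + (-9 - 1*180) = -366 + (-9 - 180) = -366 - 189 = -555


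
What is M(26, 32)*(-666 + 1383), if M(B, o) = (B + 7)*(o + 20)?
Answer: 1230372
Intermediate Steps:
M(B, o) = (7 + B)*(20 + o)
M(26, 32)*(-666 + 1383) = (140 + 7*32 + 20*26 + 26*32)*(-666 + 1383) = (140 + 224 + 520 + 832)*717 = 1716*717 = 1230372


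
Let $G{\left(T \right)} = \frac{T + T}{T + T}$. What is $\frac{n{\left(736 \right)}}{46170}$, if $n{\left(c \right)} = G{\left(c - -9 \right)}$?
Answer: $\frac{1}{46170} \approx 2.1659 \cdot 10^{-5}$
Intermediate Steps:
$G{\left(T \right)} = 1$ ($G{\left(T \right)} = \frac{2 T}{2 T} = 2 T \frac{1}{2 T} = 1$)
$n{\left(c \right)} = 1$
$\frac{n{\left(736 \right)}}{46170} = 1 \cdot \frac{1}{46170} = \frac{1}{46170}$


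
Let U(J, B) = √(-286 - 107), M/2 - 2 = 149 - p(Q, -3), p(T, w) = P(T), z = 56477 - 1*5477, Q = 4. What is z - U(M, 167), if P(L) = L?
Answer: 51000 - I*√393 ≈ 51000.0 - 19.824*I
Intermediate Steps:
z = 51000 (z = 56477 - 5477 = 51000)
p(T, w) = T
M = 294 (M = 4 + 2*(149 - 1*4) = 4 + 2*(149 - 4) = 4 + 2*145 = 4 + 290 = 294)
U(J, B) = I*√393 (U(J, B) = √(-393) = I*√393)
z - U(M, 167) = 51000 - I*√393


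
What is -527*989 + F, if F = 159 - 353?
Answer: -521397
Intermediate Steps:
F = -194
-527*989 + F = -527*989 - 194 = -521203 - 194 = -521397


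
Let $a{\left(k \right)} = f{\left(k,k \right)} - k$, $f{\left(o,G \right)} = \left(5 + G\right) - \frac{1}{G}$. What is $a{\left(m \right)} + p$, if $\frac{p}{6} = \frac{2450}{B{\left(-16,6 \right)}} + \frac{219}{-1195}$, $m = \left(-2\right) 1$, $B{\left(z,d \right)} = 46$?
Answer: $\frac{17808391}{54970} \approx 323.97$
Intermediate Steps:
$m = -2$
$p = \frac{8753028}{27485}$ ($p = 6 \left(\frac{2450}{46} + \frac{219}{-1195}\right) = 6 \left(2450 \cdot \frac{1}{46} + 219 \left(- \frac{1}{1195}\right)\right) = 6 \left(\frac{1225}{23} - \frac{219}{1195}\right) = 6 \cdot \frac{1458838}{27485} = \frac{8753028}{27485} \approx 318.47$)
$f{\left(o,G \right)} = 5 + G - \frac{1}{G}$
$a{\left(k \right)} = 5 - \frac{1}{k}$ ($a{\left(k \right)} = \left(5 + k - \frac{1}{k}\right) - k = 5 - \frac{1}{k}$)
$a{\left(m \right)} + p = \left(5 - \frac{1}{-2}\right) + \frac{8753028}{27485} = \left(5 - - \frac{1}{2}\right) + \frac{8753028}{27485} = \left(5 + \frac{1}{2}\right) + \frac{8753028}{27485} = \frac{11}{2} + \frac{8753028}{27485} = \frac{17808391}{54970}$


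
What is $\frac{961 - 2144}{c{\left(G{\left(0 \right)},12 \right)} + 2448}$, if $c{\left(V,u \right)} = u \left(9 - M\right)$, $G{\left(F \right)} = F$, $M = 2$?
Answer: $- \frac{1183}{2532} \approx -0.46722$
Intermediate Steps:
$c{\left(V,u \right)} = 7 u$ ($c{\left(V,u \right)} = u \left(9 - 2\right) = u 7 = 7 u$)
$\frac{961 - 2144}{c{\left(G{\left(0 \right)},12 \right)} + 2448} = \frac{961 - 2144}{7 \cdot 12 + 2448} = - \frac{1183}{84 + 2448} = - \frac{1183}{2532}$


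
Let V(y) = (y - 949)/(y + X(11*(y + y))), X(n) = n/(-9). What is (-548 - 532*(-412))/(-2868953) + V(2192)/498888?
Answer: -345358864817571/4531770249625216 ≈ -0.076208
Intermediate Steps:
X(n) = -n/9 (X(n) = n*(-⅑) = -n/9)
V(y) = -9*(-949 + y)/(13*y) (V(y) = (y - 949)/(y - 11*(y + y)/9) = (-949 + y)/(y - 11*2*y/9) = (-949 + y)/(y - 22*y/9) = (-949 + y)/((-13*y/9)) = (-949 + y)*(-9/(13*y)) = -9*(-949 + y)/(13*y))
(-548 - 532*(-412))/(-2868953) + V(2192)/498888 = (-548 - 532*(-412))/(-2868953) + (-9/13 + 657/2192)/498888 = (-548 + 219184)*(-1/2868953) + (-9/13 + 657*(1/2192))*(1/498888) = 218636*(-1/2868953) + (-9/13 + 657/2192)*(1/498888) = -218636/2868953 - 11187/28496*1/498888 = -218636/2868953 - 1243/1579590272 = -345358864817571/4531770249625216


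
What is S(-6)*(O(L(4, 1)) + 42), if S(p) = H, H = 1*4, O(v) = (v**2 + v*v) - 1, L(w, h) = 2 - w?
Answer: 196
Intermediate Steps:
O(v) = -1 + 2*v**2 (O(v) = (v**2 + v**2) - 1 = 2*v**2 - 1 = -1 + 2*v**2)
H = 4
S(p) = 4
S(-6)*(O(L(4, 1)) + 42) = 4*((-1 + 2*(2 - 1*4)**2) + 42) = 4*((-1 + 2*(2 - 4)**2) + 42) = 4*((-1 + 2*(-2)**2) + 42) = 4*((-1 + 2*4) + 42) = 4*((-1 + 8) + 42) = 4*(7 + 42) = 4*49 = 196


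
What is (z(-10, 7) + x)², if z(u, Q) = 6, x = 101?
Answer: 11449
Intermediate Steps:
(z(-10, 7) + x)² = (6 + 101)² = 107² = 11449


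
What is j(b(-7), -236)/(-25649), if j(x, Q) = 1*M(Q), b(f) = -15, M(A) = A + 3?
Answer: 233/25649 ≈ 0.0090842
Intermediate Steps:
M(A) = 3 + A
j(x, Q) = 3 + Q (j(x, Q) = 1*(3 + Q) = 3 + Q)
j(b(-7), -236)/(-25649) = (3 - 236)/(-25649) = -233*(-1/25649) = 233/25649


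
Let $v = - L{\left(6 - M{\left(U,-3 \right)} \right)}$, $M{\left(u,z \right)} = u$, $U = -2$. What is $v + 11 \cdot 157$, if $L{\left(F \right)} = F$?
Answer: $1719$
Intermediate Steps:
$v = -8$ ($v = - (6 - -2) = - (6 + 2) = \left(-1\right) 8 = -8$)
$v + 11 \cdot 157 = -8 + 11 \cdot 157 = -8 + 1727 = 1719$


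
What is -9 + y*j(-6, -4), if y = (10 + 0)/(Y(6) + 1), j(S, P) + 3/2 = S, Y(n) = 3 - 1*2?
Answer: -93/2 ≈ -46.500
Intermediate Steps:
Y(n) = 1 (Y(n) = 3 - 2 = 1)
j(S, P) = -3/2 + S
y = 5 (y = (10 + 0)/(1 + 1) = 10/2 = 10*(1/2) = 5)
-9 + y*j(-6, -4) = -9 + 5*(-3/2 - 6) = -9 + 5*(-15/2) = -9 - 75/2 = -93/2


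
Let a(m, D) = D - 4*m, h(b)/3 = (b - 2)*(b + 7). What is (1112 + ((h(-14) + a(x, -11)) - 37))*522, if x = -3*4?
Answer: 755856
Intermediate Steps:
h(b) = 3*(-2 + b)*(7 + b) (h(b) = 3*((b - 2)*(b + 7)) = 3*((-2 + b)*(7 + b)) = 3*(-2 + b)*(7 + b))
x = -12
(1112 + ((h(-14) + a(x, -11)) - 37))*522 = (1112 + (((-42 + 3*(-14)² + 15*(-14)) + (-11 - 4*(-12))) - 37))*522 = (1112 + (((-42 + 3*196 - 210) + (-11 + 48)) - 37))*522 = (1112 + (((-42 + 588 - 210) + 37) - 37))*522 = (1112 + ((336 + 37) - 37))*522 = (1112 + (373 - 37))*522 = (1112 + 336)*522 = 1448*522 = 755856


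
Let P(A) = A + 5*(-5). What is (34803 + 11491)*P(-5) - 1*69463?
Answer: -1458283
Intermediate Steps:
P(A) = -25 + A (P(A) = A - 25 = -25 + A)
(34803 + 11491)*P(-5) - 1*69463 = (34803 + 11491)*(-25 - 5) - 1*69463 = 46294*(-30) - 69463 = -1388820 - 69463 = -1458283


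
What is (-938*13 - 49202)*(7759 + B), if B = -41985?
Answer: 2101339496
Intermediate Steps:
(-938*13 - 49202)*(7759 + B) = (-938*13 - 49202)*(7759 - 41985) = (-12194 - 49202)*(-34226) = -61396*(-34226) = 2101339496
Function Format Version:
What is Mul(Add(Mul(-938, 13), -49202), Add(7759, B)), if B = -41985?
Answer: 2101339496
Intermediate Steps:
Mul(Add(Mul(-938, 13), -49202), Add(7759, B)) = Mul(Add(Mul(-938, 13), -49202), Add(7759, -41985)) = Mul(Add(-12194, -49202), -34226) = Mul(-61396, -34226) = 2101339496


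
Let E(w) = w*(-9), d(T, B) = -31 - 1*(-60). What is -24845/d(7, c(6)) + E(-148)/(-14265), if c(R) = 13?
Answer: -39383617/45965 ≈ -856.82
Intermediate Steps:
d(T, B) = 29 (d(T, B) = -31 + 60 = 29)
E(w) = -9*w
-24845/d(7, c(6)) + E(-148)/(-14265) = -24845/29 - 9*(-148)/(-14265) = -24845*1/29 + 1332*(-1/14265) = -24845/29 - 148/1585 = -39383617/45965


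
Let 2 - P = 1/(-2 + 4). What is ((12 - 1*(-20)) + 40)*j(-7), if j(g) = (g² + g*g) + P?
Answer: 7164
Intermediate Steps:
P = 3/2 (P = 2 - 1/(-2 + 4) = 2 - 1/2 = 2 - 1*½ = 2 - ½ = 3/2 ≈ 1.5000)
j(g) = 3/2 + 2*g² (j(g) = (g² + g*g) + 3/2 = (g² + g²) + 3/2 = 2*g² + 3/2 = 3/2 + 2*g²)
((12 - 1*(-20)) + 40)*j(-7) = ((12 - 1*(-20)) + 40)*(3/2 + 2*(-7)²) = ((12 + 20) + 40)*(3/2 + 2*49) = (32 + 40)*(3/2 + 98) = 72*(199/2) = 7164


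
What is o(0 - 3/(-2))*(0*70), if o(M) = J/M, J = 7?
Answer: 0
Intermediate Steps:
o(M) = 7/M
o(0 - 3/(-2))*(0*70) = (7/(0 - 3/(-2)))*(0*70) = (7/(0 - 3*(-½)))*0 = (7/(0 + 3/2))*0 = (7/(3/2))*0 = (7*(⅔))*0 = (14/3)*0 = 0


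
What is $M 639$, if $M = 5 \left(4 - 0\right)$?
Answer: $12780$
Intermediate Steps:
$M = 20$ ($M = 5 \left(4 + 0\right) = 5 \cdot 4 = 20$)
$M 639 = 20 \cdot 639 = 12780$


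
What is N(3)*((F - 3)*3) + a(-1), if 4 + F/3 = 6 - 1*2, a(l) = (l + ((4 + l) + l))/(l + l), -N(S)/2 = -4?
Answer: -145/2 ≈ -72.500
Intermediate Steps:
N(S) = 8 (N(S) = -2*(-4) = 8)
a(l) = (4 + 3*l)/(2*l) (a(l) = (l + (4 + 2*l))/((2*l)) = (4 + 3*l)*(1/(2*l)) = (4 + 3*l)/(2*l))
F = 0 (F = -12 + 3*(6 - 1*2) = -12 + 3*(6 - 2) = -12 + 3*4 = -12 + 12 = 0)
N(3)*((F - 3)*3) + a(-1) = 8*((0 - 3)*3) + (3/2 + 2/(-1)) = 8*(-3*3) + (3/2 + 2*(-1)) = 8*(-9) + (3/2 - 2) = -72 - ½ = -145/2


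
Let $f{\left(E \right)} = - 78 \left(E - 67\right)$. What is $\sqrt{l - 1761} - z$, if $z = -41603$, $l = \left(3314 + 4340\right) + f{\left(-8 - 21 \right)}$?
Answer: $41603 + \sqrt{13381} \approx 41719.0$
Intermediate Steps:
$f{\left(E \right)} = 5226 - 78 E$ ($f{\left(E \right)} = - 78 \left(-67 + E\right) = 5226 - 78 E$)
$l = 15142$ ($l = \left(3314 + 4340\right) + \left(5226 - 78 \left(-8 - 21\right)\right) = 7654 + \left(5226 - -2262\right) = 7654 + \left(5226 + 2262\right) = 7654 + 7488 = 15142$)
$\sqrt{l - 1761} - z = \sqrt{15142 - 1761} - -41603 = \sqrt{13381} + 41603 = 41603 + \sqrt{13381}$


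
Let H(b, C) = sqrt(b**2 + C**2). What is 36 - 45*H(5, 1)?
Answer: 36 - 45*sqrt(26) ≈ -193.46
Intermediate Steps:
H(b, C) = sqrt(C**2 + b**2)
36 - 45*H(5, 1) = 36 - 45*sqrt(1**2 + 5**2) = 36 - 45*sqrt(1 + 25) = 36 - 45*sqrt(26)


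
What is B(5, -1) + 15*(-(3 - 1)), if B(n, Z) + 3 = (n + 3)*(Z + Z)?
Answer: -49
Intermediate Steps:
B(n, Z) = -3 + 2*Z*(3 + n) (B(n, Z) = -3 + (n + 3)*(Z + Z) = -3 + (3 + n)*(2*Z) = -3 + 2*Z*(3 + n))
B(5, -1) + 15*(-(3 - 1)) = (-3 + 6*(-1) + 2*(-1)*5) + 15*(-(3 - 1)) = (-3 - 6 - 10) + 15*(-1*2) = -19 + 15*(-2) = -19 - 30 = -49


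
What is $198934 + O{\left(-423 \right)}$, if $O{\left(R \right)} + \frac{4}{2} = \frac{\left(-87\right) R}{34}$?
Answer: $\frac{6800489}{34} \approx 2.0001 \cdot 10^{5}$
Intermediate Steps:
$O{\left(R \right)} = -2 - \frac{87 R}{34}$ ($O{\left(R \right)} = -2 + \frac{\left(-87\right) R}{34} = -2 + - 87 R \frac{1}{34} = -2 - \frac{87 R}{34}$)
$198934 + O{\left(-423 \right)} = 198934 - - \frac{36733}{34} = 198934 + \left(-2 + \frac{36801}{34}\right) = 198934 + \frac{36733}{34} = \frac{6800489}{34}$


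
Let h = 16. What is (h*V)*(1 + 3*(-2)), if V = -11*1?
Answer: 880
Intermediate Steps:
V = -11
(h*V)*(1 + 3*(-2)) = (16*(-11))*(1 + 3*(-2)) = -176*(1 - 6) = -176*(-5) = 880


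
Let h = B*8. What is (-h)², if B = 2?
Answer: 256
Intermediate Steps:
h = 16 (h = 2*8 = 16)
(-h)² = (-1*16)² = (-16)² = 256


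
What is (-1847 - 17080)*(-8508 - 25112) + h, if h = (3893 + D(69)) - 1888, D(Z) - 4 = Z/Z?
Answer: 636327750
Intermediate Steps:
D(Z) = 5 (D(Z) = 4 + Z/Z = 4 + 1 = 5)
h = 2010 (h = (3893 + 5) - 1888 = 3898 - 1888 = 2010)
(-1847 - 17080)*(-8508 - 25112) + h = (-1847 - 17080)*(-8508 - 25112) + 2010 = -18927*(-33620) + 2010 = 636325740 + 2010 = 636327750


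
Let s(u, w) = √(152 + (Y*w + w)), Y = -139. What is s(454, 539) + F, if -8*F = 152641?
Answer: -152641/8 + I*√74230 ≈ -19080.0 + 272.45*I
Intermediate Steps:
F = -152641/8 (F = -⅛*152641 = -152641/8 ≈ -19080.)
s(u, w) = √(152 - 138*w) (s(u, w) = √(152 + (-139*w + w)) = √(152 - 138*w))
s(454, 539) + F = √(152 - 138*539) - 152641/8 = √(152 - 74382) - 152641/8 = √(-74230) - 152641/8 = I*√74230 - 152641/8 = -152641/8 + I*√74230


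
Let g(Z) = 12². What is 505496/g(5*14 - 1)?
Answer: 63187/18 ≈ 3510.4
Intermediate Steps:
g(Z) = 144
505496/g(5*14 - 1) = 505496/144 = 505496*(1/144) = 63187/18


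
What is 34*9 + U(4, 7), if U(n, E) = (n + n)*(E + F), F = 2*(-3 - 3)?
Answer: 266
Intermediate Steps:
F = -12 (F = 2*(-6) = -12)
U(n, E) = 2*n*(-12 + E) (U(n, E) = (n + n)*(E - 12) = (2*n)*(-12 + E) = 2*n*(-12 + E))
34*9 + U(4, 7) = 34*9 + 2*4*(-12 + 7) = 306 + 2*4*(-5) = 306 - 40 = 266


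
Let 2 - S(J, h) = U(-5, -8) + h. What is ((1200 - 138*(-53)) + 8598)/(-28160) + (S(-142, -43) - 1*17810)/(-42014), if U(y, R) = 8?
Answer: -1950499/10563520 ≈ -0.18464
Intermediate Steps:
S(J, h) = -6 - h (S(J, h) = 2 - (8 + h) = 2 + (-8 - h) = -6 - h)
((1200 - 138*(-53)) + 8598)/(-28160) + (S(-142, -43) - 1*17810)/(-42014) = ((1200 - 138*(-53)) + 8598)/(-28160) + ((-6 - 1*(-43)) - 1*17810)/(-42014) = ((1200 + 7314) + 8598)*(-1/28160) + ((-6 + 43) - 17810)*(-1/42014) = (8514 + 8598)*(-1/28160) + (37 - 17810)*(-1/42014) = 17112*(-1/28160) - 17773*(-1/42014) = -2139/3520 + 2539/6002 = -1950499/10563520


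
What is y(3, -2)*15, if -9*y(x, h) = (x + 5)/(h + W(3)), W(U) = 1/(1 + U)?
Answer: 160/21 ≈ 7.6190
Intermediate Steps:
y(x, h) = -(5 + x)/(9*(¼ + h)) (y(x, h) = -(x + 5)/(9*(h + 1/(1 + 3))) = -(5 + x)/(9*(h + 1/4)) = -(5 + x)/(9*(h + ¼)) = -(5 + x)/(9*(¼ + h)))
y(3, -2)*15 = (4*(-5 - 1*3)/(9*(1 + 4*(-2))))*15 = (4*(-5 - 3)/(9*(1 - 8)))*15 = ((4/9)*(-8)/(-7))*15 = ((4/9)*(-⅐)*(-8))*15 = (32/63)*15 = 160/21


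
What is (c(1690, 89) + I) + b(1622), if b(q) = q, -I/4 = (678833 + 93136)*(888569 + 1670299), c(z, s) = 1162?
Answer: -7901467081584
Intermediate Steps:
I = -7901467084368 (I = -4*(678833 + 93136)*(888569 + 1670299) = -3087876*2558868 = -4*1975366771092 = -7901467084368)
(c(1690, 89) + I) + b(1622) = (1162 - 7901467084368) + 1622 = -7901467083206 + 1622 = -7901467081584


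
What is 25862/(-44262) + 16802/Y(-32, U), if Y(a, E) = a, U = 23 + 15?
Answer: -186129427/354096 ≈ -525.65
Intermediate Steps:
U = 38
25862/(-44262) + 16802/Y(-32, U) = 25862/(-44262) + 16802/(-32) = 25862*(-1/44262) + 16802*(-1/32) = -12931/22131 - 8401/16 = -186129427/354096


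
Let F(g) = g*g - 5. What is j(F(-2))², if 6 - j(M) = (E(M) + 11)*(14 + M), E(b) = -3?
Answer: 9604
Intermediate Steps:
F(g) = -5 + g² (F(g) = g² - 5 = -5 + g²)
j(M) = -106 - 8*M (j(M) = 6 - (-3 + 11)*(14 + M) = 6 - 8*(14 + M) = 6 - (112 + 8*M) = 6 + (-112 - 8*M) = -106 - 8*M)
j(F(-2))² = (-106 - 8*(-5 + (-2)²))² = (-106 - 8*(-5 + 4))² = (-106 - 8*(-1))² = (-106 + 8)² = (-98)² = 9604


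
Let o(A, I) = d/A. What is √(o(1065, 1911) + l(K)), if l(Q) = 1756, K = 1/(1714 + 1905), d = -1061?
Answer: √1990569135/1065 ≈ 41.893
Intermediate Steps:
o(A, I) = -1061/A
K = 1/3619 ≈ 0.00027632
√(o(1065, 1911) + l(K)) = √(-1061/1065 + 1756) = √(1869079/1065) = √1990569135/1065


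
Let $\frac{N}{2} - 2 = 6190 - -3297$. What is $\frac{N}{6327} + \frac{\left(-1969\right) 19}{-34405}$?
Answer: $\frac{296545829}{72560145} \approx 4.0869$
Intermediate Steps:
$N = 18978$ ($N = 4 + 2 \left(6190 - -3297\right) = 4 + 2 \left(6190 + 3297\right) = 4 + 2 \cdot 9487 = 4 + 18974 = 18978$)
$\frac{N}{6327} + \frac{\left(-1969\right) 19}{-34405} = \frac{18978}{6327} + \frac{\left(-1969\right) 19}{-34405} = 18978 \cdot \frac{1}{6327} - - \frac{37411}{34405} = \frac{6326}{2109} + \frac{37411}{34405} = \frac{296545829}{72560145}$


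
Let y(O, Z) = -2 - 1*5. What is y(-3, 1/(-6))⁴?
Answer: 2401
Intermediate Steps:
y(O, Z) = -7 (y(O, Z) = -2 - 5 = -7)
y(-3, 1/(-6))⁴ = (-7)⁴ = 2401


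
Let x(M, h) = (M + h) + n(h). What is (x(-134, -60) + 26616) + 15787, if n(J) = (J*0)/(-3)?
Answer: 42209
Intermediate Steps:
n(J) = 0 (n(J) = 0*(-⅓) = 0)
x(M, h) = M + h (x(M, h) = (M + h) + 0 = M + h)
(x(-134, -60) + 26616) + 15787 = ((-134 - 60) + 26616) + 15787 = (-194 + 26616) + 15787 = 26422 + 15787 = 42209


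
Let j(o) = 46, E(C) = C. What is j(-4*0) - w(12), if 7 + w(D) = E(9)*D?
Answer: -55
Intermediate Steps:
w(D) = -7 + 9*D
j(-4*0) - w(12) = 46 - (-7 + 9*12) = 46 - (-7 + 108) = 46 - 1*101 = 46 - 101 = -55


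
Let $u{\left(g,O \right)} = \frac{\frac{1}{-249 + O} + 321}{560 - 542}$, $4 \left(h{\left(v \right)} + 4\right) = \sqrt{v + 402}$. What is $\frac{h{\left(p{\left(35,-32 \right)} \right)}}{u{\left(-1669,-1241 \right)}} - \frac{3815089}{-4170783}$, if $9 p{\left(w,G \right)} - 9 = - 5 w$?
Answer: $\frac{1377273502481}{1994839630287} + \frac{4470 \sqrt{863}}{478289} \approx 0.96497$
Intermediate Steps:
$p{\left(w,G \right)} = 1 - \frac{5 w}{9}$ ($p{\left(w,G \right)} = 1 + \frac{\left(-5\right) w}{9} = 1 - \frac{5 w}{9}$)
$h{\left(v \right)} = -4 + \frac{\sqrt{402 + v}}{4}$ ($h{\left(v \right)} = -4 + \frac{\sqrt{v + 402}}{4} = -4 + \frac{\sqrt{402 + v}}{4}$)
$u{\left(g,O \right)} = \frac{107}{6} + \frac{1}{18 \left(-249 + O\right)}$ ($u{\left(g,O \right)} = \frac{321 + \frac{1}{-249 + O}}{18} = \left(321 + \frac{1}{-249 + O}\right) \frac{1}{18} = \frac{107}{6} + \frac{1}{18 \left(-249 + O\right)}$)
$\frac{h{\left(p{\left(35,-32 \right)} \right)}}{u{\left(-1669,-1241 \right)}} - \frac{3815089}{-4170783} = \frac{-4 + \frac{\sqrt{402 + \left(1 - \frac{175}{9}\right)}}{4}}{\frac{1}{18} \frac{1}{-249 - 1241} \left(-79928 + 321 \left(-1241\right)\right)} - \frac{3815089}{-4170783} = \frac{-4 + \frac{\sqrt{402 + \left(1 - \frac{175}{9}\right)}}{4}}{\frac{1}{18} \frac{1}{-1490} \left(-79928 - 398361\right)} - - \frac{3815089}{4170783} = \frac{-4 + \frac{\sqrt{402 - \frac{166}{9}}}{4}}{\frac{1}{18} \left(- \frac{1}{1490}\right) \left(-478289\right)} + \frac{3815089}{4170783} = \frac{-4 + \frac{\sqrt{\frac{3452}{9}}}{4}}{\frac{478289}{26820}} + \frac{3815089}{4170783} = \left(-4 + \frac{\frac{2}{3} \sqrt{863}}{4}\right) \frac{26820}{478289} + \frac{3815089}{4170783} = \left(-4 + \frac{\sqrt{863}}{6}\right) \frac{26820}{478289} + \frac{3815089}{4170783} = \left(- \frac{107280}{478289} + \frac{4470 \sqrt{863}}{478289}\right) + \frac{3815089}{4170783} = \frac{1377273502481}{1994839630287} + \frac{4470 \sqrt{863}}{478289}$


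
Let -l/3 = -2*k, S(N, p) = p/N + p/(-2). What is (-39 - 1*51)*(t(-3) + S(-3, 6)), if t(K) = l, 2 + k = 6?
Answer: -1710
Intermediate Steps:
k = 4 (k = -2 + 6 = 4)
S(N, p) = -p/2 + p/N (S(N, p) = p/N + p*(-½) = p/N - p/2 = -p/2 + p/N)
l = 24 (l = -(-6)*4 = -3*(-8) = 24)
t(K) = 24
(-39 - 1*51)*(t(-3) + S(-3, 6)) = (-39 - 1*51)*(24 + (-½*6 + 6/(-3))) = (-39 - 51)*(24 + (-3 + 6*(-⅓))) = -90*(24 + (-3 - 2)) = -90*(24 - 5) = -90*19 = -1710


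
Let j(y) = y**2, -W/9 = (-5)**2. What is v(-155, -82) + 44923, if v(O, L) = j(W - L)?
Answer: 65372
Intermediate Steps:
W = -225 (W = -9*(-5)**2 = -9*25 = -225)
v(O, L) = (-225 - L)**2
v(-155, -82) + 44923 = (225 - 82)**2 + 44923 = 143**2 + 44923 = 20449 + 44923 = 65372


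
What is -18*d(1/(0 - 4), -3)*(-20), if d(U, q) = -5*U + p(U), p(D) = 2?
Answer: 1170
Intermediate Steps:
d(U, q) = 2 - 5*U (d(U, q) = -5*U + 2 = 2 - 5*U)
-18*d(1/(0 - 4), -3)*(-20) = -18*(2 - 5/(0 - 4))*(-20) = -18*(2 - 5/(-4))*(-20) = -18*(2 - 5*(-¼))*(-20) = -18*(2 + 5/4)*(-20) = -18*13/4*(-20) = -117/2*(-20) = 1170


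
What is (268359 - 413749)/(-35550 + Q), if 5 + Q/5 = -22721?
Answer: 14539/14918 ≈ 0.97459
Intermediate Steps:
Q = -113630 (Q = -25 + 5*(-22721) = -25 - 113605 = -113630)
(268359 - 413749)/(-35550 + Q) = (268359 - 413749)/(-35550 - 113630) = -145390/(-149180) = -145390*(-1/149180) = 14539/14918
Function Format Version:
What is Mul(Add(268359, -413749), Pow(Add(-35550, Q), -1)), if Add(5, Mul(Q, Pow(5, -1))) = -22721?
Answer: Rational(14539, 14918) ≈ 0.97459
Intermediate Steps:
Q = -113630 (Q = Add(-25, Mul(5, -22721)) = Add(-25, -113605) = -113630)
Mul(Add(268359, -413749), Pow(Add(-35550, Q), -1)) = Mul(Add(268359, -413749), Pow(Add(-35550, -113630), -1)) = Mul(-145390, Pow(-149180, -1)) = Mul(-145390, Rational(-1, 149180)) = Rational(14539, 14918)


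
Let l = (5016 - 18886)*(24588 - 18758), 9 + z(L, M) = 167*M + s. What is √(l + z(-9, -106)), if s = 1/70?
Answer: I*√396311073830/70 ≈ 8993.3*I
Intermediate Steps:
s = 1/70 ≈ 0.014286
z(L, M) = -629/70 + 167*M (z(L, M) = -9 + (167*M + 1/70) = -9 + (1/70 + 167*M) = -629/70 + 167*M)
l = -80862100 (l = -13870*5830 = -80862100)
√(l + z(-9, -106)) = √(-80862100 + (-629/70 + 167*(-106))) = √(-80862100 + (-629/70 - 17702)) = √(-80862100 - 1239769/70) = √(-5661586769/70) = I*√396311073830/70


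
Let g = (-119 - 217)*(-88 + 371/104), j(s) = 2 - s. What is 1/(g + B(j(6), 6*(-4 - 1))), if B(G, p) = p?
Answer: 13/368412 ≈ 3.5287e-5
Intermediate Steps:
g = 368802/13 (g = -336*(-88 + 371*(1/104)) = -336*(-88 + 371/104) = -336*(-8781/104) = 368802/13 ≈ 28369.)
1/(g + B(j(6), 6*(-4 - 1))) = 1/(368802/13 + 6*(-4 - 1)) = 1/(368802/13 + 6*(-5)) = 1/(368802/13 - 30) = 1/(368412/13) = 13/368412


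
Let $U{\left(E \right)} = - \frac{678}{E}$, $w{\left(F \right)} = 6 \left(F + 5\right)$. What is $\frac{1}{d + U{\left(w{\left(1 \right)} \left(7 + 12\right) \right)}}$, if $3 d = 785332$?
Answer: $\frac{38}{9947501} \approx 3.8201 \cdot 10^{-6}$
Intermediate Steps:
$d = \frac{785332}{3}$ ($d = \frac{1}{3} \cdot 785332 = \frac{785332}{3} \approx 2.6178 \cdot 10^{5}$)
$w{\left(F \right)} = 30 + 6 F$ ($w{\left(F \right)} = 6 \left(5 + F\right) = 30 + 6 F$)
$\frac{1}{d + U{\left(w{\left(1 \right)} \left(7 + 12\right) \right)}} = \frac{1}{\frac{785332}{3} - \frac{678}{\left(30 + 6 \cdot 1\right) \left(7 + 12\right)}} = \frac{1}{\frac{785332}{3} - \frac{678}{\left(30 + 6\right) 19}} = \frac{1}{\frac{785332}{3} - \frac{678}{36 \cdot 19}} = \frac{1}{\frac{785332}{3} - \frac{678}{684}} = \frac{1}{\frac{785332}{3} - \frac{113}{114}} = \frac{1}{\frac{9947501}{38}} = \frac{38}{9947501}$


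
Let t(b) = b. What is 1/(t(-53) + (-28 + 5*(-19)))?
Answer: -1/176 ≈ -0.0056818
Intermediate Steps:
1/(t(-53) + (-28 + 5*(-19))) = 1/(-53 + (-28 + 5*(-19))) = 1/(-53 + (-28 - 95)) = 1/(-53 - 123) = 1/(-176) = -1/176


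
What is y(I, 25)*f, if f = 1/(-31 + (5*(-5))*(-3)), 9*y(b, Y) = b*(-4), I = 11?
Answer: -⅑ ≈ -0.11111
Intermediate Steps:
y(b, Y) = -4*b/9 (y(b, Y) = (b*(-4))/9 = (-4*b)/9 = -4*b/9)
f = 1/44 (f = 1/(-31 - 25*(-3)) = 1/(-31 + 75) = 1/44 ≈ 0.022727)
y(I, 25)*f = -4/9*11*(1/44) = -44/9*1/44 = -⅑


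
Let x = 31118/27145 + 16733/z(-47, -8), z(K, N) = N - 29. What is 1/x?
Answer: -1004365/453065919 ≈ -0.0022168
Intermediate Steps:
z(K, N) = -29 + N
x = -453065919/1004365 (x = 31118/27145 + 16733/(-29 - 8) = 31118*(1/27145) + 16733/(-37) = 31118/27145 + 16733*(-1/37) = 31118/27145 - 16733/37 = -453065919/1004365 ≈ -451.10)
1/x = 1/(-453065919/1004365) = -1004365/453065919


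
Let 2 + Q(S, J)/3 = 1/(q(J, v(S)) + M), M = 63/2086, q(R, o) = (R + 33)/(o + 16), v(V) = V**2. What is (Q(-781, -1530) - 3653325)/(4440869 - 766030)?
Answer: -6141904250653/6178245897131 ≈ -0.99412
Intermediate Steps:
q(R, o) = (33 + R)/(16 + o)
M = 9/298 (M = 63*(1/2086) = 9/298 ≈ 0.030201)
Q(S, J) = -6 + 3/(9/298 + (33 + J)/(16 + S**2)) (Q(S, J) = -6 + 3/((33 + J)/(16 + S**2) + 9/298) = -6 + 3/(9/298 + (33 + J)/(16 + S**2)))
(Q(-781, -1530) - 3653325)/(4440869 - 766030) = (12*(-3797 - 149*(-1530) + 70*(-781)**2)/(9978 + 9*(-781)**2 + 298*(-1530)) - 3653325)/(4440869 - 766030) = (12*(-3797 + 227970 + 70*609961)/(9978 + 9*609961 - 455940) - 3653325)/3674839 = (12*(-3797 + 227970 + 42697270)/(9978 + 5489649 - 455940) - 3653325)*(1/3674839) = (12*42921443/5043687 - 3653325)*(1/3674839) = (12*(1/5043687)*42921443 - 3653325)*(1/3674839) = (171685772/1681229 - 3653325)*(1/3674839) = -6141904250653/1681229*1/3674839 = -6141904250653/6178245897131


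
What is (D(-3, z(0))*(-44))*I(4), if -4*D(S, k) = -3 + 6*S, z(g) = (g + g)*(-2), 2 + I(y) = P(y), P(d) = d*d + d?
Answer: -4158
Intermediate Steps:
P(d) = d + d² (P(d) = d² + d = d + d²)
I(y) = -2 + y*(1 + y)
z(g) = -4*g (z(g) = (2*g)*(-2) = -4*g)
D(S, k) = ¾ - 3*S/2 (D(S, k) = -(-3 + 6*S)/4 = ¾ - 3*S/2)
(D(-3, z(0))*(-44))*I(4) = ((¾ - 3/2*(-3))*(-44))*(-2 + 4*(1 + 4)) = ((¾ + 9/2)*(-44))*(-2 + 4*5) = ((21/4)*(-44))*(-2 + 20) = -231*18 = -4158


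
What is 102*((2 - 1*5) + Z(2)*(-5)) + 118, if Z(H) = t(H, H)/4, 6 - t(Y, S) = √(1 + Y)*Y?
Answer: -953 + 255*√3 ≈ -511.33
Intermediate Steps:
t(Y, S) = 6 - Y*√(1 + Y) (t(Y, S) = 6 - √(1 + Y)*Y = 6 - Y*√(1 + Y))
Z(H) = 3/2 - H*√(1 + H)/4 (Z(H) = (6 - H*√(1 + H))/4 = (6 - H*√(1 + H))*(¼) = 3/2 - H*√(1 + H)/4)
102*((2 - 1*5) + Z(2)*(-5)) + 118 = 102*((2 - 1*5) + (3/2 - ¼*2*√(1 + 2))*(-5)) + 118 = 102*((2 - 5) + (3/2 - ¼*2*√3)*(-5)) + 118 = 102*(-3 + (3/2 - √3/2)*(-5)) + 118 = 102*(-3 + (-15/2 + 5*√3/2)) + 118 = 102*(-21/2 + 5*√3/2) + 118 = (-1071 + 255*√3) + 118 = -953 + 255*√3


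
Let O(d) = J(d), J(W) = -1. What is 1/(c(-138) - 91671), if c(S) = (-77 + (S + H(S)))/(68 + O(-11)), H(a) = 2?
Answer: -67/6142170 ≈ -1.0908e-5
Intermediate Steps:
O(d) = -1
c(S) = -75/67 + S/67 (c(S) = (-77 + (S + 2))/(68 - 1) = (-77 + (2 + S))/67 = (-75 + S)*(1/67) = -75/67 + S/67)
1/(c(-138) - 91671) = 1/((-75/67 + (1/67)*(-138)) - 91671) = 1/((-75/67 - 138/67) - 91671) = 1/(-213/67 - 91671) = 1/(-6142170/67) = -67/6142170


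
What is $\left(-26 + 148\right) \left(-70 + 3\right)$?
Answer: $-8174$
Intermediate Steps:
$\left(-26 + 148\right) \left(-70 + 3\right) = 122 \left(-67\right) = -8174$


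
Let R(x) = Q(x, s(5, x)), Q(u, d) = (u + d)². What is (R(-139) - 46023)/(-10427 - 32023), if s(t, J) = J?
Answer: -31261/42450 ≈ -0.73642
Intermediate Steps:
Q(u, d) = (d + u)²
R(x) = 4*x² (R(x) = (x + x)² = (2*x)² = 4*x²)
(R(-139) - 46023)/(-10427 - 32023) = (4*(-139)² - 46023)/(-10427 - 32023) = (4*19321 - 46023)/(-42450) = (77284 - 46023)*(-1/42450) = 31261*(-1/42450) = -31261/42450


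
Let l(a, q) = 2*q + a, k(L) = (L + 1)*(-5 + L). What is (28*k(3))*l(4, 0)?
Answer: -896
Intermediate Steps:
k(L) = (1 + L)*(-5 + L)
l(a, q) = a + 2*q
(28*k(3))*l(4, 0) = (28*(-5 + 3² - 4*3))*(4 + 2*0) = (28*(-5 + 9 - 12))*(4 + 0) = (28*(-8))*4 = -224*4 = -896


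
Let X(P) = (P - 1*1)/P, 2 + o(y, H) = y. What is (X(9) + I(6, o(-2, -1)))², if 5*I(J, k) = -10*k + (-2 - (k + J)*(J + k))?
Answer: 119716/2025 ≈ 59.119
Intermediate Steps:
o(y, H) = -2 + y
I(J, k) = -⅖ - 2*k - (J + k)²/5 (I(J, k) = (-10*k + (-2 - (k + J)*(J + k)))/5 = (-10*k + (-2 - (J + k)*(J + k)))/5 = (-10*k + (-2 - (J + k)²))/5 = (-2 - (J + k)² - 10*k)/5 = -⅖ - 2*k - (J + k)²/5)
X(P) = (-1 + P)/P (X(P) = (P - 1)/P = (-1 + P)/P)
(X(9) + I(6, o(-2, -1)))² = ((-1 + 9)/9 + (-⅖ - 2*(-2 - 2) - (6 + (-2 - 2))²/5))² = ((⅑)*8 + (-⅖ - 2*(-4) - (6 - 4)²/5))² = (8/9 + (-⅖ + 8 - ⅕*2²))² = (8/9 + (-⅖ + 8 - ⅕*4))² = (8/9 + (-⅖ + 8 - ⅘))² = (8/9 + 34/5)² = (346/45)² = 119716/2025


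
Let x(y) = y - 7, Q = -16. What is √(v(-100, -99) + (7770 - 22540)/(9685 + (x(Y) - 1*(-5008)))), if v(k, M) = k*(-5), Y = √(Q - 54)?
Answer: √10*√((732823 + 50*I*√70)/(14686 + I*√70)) ≈ 22.338 + 1.2825e-5*I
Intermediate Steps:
Y = I*√70 (Y = √(-16 - 54) = √(-70) = I*√70 ≈ 8.3666*I)
x(y) = -7 + y
v(k, M) = -5*k
√(v(-100, -99) + (7770 - 22540)/(9685 + (x(Y) - 1*(-5008)))) = √(-5*(-100) + (7770 - 22540)/(9685 + ((-7 + I*√70) - 1*(-5008)))) = √(500 - 14770/(9685 + ((-7 + I*√70) + 5008))) = √(500 - 14770/(9685 + (5001 + I*√70))) = √(500 - 14770/(14686 + I*√70))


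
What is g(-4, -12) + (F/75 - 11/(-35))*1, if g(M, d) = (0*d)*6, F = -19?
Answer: 32/525 ≈ 0.060952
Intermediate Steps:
g(M, d) = 0 (g(M, d) = 0*6 = 0)
g(-4, -12) + (F/75 - 11/(-35))*1 = 0 + (-19/75 - 11/(-35))*1 = 0 + (-19*1/75 - 11*(-1/35))*1 = 0 + (-19/75 + 11/35)*1 = 0 + (32/525)*1 = 0 + 32/525 = 32/525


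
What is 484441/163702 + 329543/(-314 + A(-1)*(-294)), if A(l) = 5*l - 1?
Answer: 13662321909/59341975 ≈ 230.23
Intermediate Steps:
A(l) = -1 + 5*l
484441/163702 + 329543/(-314 + A(-1)*(-294)) = 484441/163702 + 329543/(-314 + (-1 + 5*(-1))*(-294)) = 484441*(1/163702) + 329543/(-314 + (-1 - 5)*(-294)) = 484441/163702 + 329543/(-314 - 6*(-294)) = 484441/163702 + 329543/(-314 + 1764) = 484441/163702 + 329543/1450 = 13662321909/59341975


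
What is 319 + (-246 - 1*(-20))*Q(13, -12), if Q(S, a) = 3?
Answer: -359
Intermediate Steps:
319 + (-246 - 1*(-20))*Q(13, -12) = 319 + (-246 - 1*(-20))*3 = 319 + (-246 + 20)*3 = 319 - 226*3 = 319 - 678 = -359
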